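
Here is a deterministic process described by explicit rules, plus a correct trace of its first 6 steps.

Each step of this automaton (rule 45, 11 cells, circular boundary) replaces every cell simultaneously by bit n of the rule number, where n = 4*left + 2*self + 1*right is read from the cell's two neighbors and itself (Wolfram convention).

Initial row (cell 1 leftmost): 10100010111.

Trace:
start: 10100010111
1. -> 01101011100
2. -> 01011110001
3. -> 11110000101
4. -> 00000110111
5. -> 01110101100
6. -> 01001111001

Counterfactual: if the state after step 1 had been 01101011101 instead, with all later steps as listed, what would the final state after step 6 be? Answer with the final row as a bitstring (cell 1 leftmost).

00000100100

state after step 1 := 01101011101
2. -> 11011110011
3. -> 00110000010
4. -> 10100111010
5. -> 11100100111
6. -> 00000100100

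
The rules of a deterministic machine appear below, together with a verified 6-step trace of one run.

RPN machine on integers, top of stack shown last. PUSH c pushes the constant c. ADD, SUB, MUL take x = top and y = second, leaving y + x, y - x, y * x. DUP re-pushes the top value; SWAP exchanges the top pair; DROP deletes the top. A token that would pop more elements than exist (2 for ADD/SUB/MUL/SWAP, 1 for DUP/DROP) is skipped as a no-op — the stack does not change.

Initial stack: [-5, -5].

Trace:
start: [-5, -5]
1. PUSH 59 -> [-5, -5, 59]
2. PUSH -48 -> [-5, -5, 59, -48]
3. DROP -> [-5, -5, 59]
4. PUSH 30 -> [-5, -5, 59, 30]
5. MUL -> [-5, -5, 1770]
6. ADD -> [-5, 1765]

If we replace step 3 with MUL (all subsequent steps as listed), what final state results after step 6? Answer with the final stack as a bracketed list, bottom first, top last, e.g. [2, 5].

(re-executing from step 3 with the substitution; state before step 3: [-5, -5, 59, -48])
3. MUL -> [-5, -5, -2832]
4. PUSH 30 -> [-5, -5, -2832, 30]
5. MUL -> [-5, -5, -84960]
6. ADD -> [-5, -84965]

[-5, -84965]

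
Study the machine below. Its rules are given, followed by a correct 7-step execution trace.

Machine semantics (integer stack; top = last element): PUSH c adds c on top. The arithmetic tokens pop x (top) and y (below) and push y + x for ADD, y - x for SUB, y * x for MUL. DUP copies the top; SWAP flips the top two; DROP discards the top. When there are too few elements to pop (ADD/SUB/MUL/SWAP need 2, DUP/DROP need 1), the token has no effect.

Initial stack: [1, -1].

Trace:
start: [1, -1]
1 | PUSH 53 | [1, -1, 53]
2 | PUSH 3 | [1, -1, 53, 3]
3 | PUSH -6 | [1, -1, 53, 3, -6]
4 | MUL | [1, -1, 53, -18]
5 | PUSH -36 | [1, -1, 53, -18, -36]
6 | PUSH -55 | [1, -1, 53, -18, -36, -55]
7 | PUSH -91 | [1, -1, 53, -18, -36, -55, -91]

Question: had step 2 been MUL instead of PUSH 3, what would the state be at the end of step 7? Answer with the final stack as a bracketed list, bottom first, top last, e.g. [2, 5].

(re-executing from step 2 with the substitution; state before step 2: [1, -1, 53])
2 | MUL | [1, -53]
3 | PUSH -6 | [1, -53, -6]
4 | MUL | [1, 318]
5 | PUSH -36 | [1, 318, -36]
6 | PUSH -55 | [1, 318, -36, -55]
7 | PUSH -91 | [1, 318, -36, -55, -91]

[1, 318, -36, -55, -91]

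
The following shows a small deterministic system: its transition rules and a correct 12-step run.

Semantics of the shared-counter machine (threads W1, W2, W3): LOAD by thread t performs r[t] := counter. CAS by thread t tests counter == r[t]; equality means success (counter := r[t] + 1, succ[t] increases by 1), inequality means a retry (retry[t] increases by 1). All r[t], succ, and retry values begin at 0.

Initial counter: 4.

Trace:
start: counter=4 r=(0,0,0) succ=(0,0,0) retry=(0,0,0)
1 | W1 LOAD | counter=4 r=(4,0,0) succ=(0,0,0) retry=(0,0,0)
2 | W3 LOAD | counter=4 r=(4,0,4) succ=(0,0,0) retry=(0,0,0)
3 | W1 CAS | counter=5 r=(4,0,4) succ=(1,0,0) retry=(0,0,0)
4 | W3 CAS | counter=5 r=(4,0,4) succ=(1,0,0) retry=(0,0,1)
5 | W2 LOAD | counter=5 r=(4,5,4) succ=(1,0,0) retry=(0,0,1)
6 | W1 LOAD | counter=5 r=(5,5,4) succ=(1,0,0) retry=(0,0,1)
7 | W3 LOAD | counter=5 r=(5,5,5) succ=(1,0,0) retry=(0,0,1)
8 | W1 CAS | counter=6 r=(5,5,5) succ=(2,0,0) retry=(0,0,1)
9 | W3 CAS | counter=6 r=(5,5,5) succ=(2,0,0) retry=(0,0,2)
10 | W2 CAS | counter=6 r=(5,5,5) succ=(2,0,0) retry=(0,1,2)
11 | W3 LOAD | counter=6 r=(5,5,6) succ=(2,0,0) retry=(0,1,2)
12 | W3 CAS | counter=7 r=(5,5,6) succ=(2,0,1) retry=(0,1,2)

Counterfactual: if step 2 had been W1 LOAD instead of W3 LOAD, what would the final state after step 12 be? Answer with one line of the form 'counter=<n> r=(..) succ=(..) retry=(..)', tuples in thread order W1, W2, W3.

counter=7 r=(5,5,6) succ=(2,0,1) retry=(0,1,2)

(re-executing from step 2 with the substitution; state before step 2: counter=4 r=(4,0,0) succ=(0,0,0) retry=(0,0,0))
2 | W1 LOAD | counter=4 r=(4,0,0) succ=(0,0,0) retry=(0,0,0)
3 | W1 CAS | counter=5 r=(4,0,0) succ=(1,0,0) retry=(0,0,0)
4 | W3 CAS | counter=5 r=(4,0,0) succ=(1,0,0) retry=(0,0,1)
5 | W2 LOAD | counter=5 r=(4,5,0) succ=(1,0,0) retry=(0,0,1)
6 | W1 LOAD | counter=5 r=(5,5,0) succ=(1,0,0) retry=(0,0,1)
7 | W3 LOAD | counter=5 r=(5,5,5) succ=(1,0,0) retry=(0,0,1)
8 | W1 CAS | counter=6 r=(5,5,5) succ=(2,0,0) retry=(0,0,1)
9 | W3 CAS | counter=6 r=(5,5,5) succ=(2,0,0) retry=(0,0,2)
10 | W2 CAS | counter=6 r=(5,5,5) succ=(2,0,0) retry=(0,1,2)
11 | W3 LOAD | counter=6 r=(5,5,6) succ=(2,0,0) retry=(0,1,2)
12 | W3 CAS | counter=7 r=(5,5,6) succ=(2,0,1) retry=(0,1,2)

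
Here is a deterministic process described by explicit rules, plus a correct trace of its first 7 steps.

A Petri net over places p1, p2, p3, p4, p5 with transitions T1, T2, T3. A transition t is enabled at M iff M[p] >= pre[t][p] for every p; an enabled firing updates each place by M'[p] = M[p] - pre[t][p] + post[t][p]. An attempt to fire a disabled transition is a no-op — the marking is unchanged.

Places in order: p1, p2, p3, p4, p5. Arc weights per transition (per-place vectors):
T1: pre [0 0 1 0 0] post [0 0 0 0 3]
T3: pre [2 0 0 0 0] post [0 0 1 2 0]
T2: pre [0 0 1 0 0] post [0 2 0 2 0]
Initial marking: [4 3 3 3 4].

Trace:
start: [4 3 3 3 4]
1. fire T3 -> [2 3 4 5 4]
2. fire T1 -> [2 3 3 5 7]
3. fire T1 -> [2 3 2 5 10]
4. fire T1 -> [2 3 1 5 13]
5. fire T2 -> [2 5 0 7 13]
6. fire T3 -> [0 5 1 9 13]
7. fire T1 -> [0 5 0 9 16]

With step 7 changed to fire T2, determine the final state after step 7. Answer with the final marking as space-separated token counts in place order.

0 7 0 11 13

(re-executing from step 7 with the substitution; state before step 7: [0 5 1 9 13])
7. fire T2 -> [0 7 0 11 13]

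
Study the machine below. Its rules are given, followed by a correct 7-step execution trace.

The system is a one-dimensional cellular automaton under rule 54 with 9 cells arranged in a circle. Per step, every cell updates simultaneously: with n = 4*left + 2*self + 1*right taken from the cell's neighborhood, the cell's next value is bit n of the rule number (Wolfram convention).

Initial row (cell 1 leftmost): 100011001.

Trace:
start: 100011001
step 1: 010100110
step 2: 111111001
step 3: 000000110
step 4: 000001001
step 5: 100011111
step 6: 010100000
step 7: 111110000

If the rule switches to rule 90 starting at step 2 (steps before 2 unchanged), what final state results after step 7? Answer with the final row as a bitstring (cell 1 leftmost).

(re-executing steps 2..7 under rule 90; state before step 2: 010100110)
step 2: 100011111
step 3: 110110000
step 4: 110111001
step 5: 010101111
step 6: 000001001
step 7: 100010110

100010110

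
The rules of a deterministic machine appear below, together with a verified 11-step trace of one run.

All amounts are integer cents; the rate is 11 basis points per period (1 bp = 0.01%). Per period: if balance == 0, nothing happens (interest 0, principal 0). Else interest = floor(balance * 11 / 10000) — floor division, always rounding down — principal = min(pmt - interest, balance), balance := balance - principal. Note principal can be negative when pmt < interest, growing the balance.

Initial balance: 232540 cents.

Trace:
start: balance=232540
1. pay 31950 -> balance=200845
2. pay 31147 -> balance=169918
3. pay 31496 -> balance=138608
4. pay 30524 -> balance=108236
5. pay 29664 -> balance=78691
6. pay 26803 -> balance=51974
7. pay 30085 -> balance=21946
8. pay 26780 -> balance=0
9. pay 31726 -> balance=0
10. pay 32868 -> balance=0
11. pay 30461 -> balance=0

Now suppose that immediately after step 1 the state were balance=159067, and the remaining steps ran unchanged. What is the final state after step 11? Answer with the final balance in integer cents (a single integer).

state after step 1 := balance=159067
2. pay 31147 -> balance=128094
3. pay 31496 -> balance=96738
4. pay 30524 -> balance=66320
5. pay 29664 -> balance=36728
6. pay 26803 -> balance=9965
7. pay 30085 -> balance=0
8. pay 26780 -> balance=0
9. pay 31726 -> balance=0
10. pay 32868 -> balance=0
11. pay 30461 -> balance=0

0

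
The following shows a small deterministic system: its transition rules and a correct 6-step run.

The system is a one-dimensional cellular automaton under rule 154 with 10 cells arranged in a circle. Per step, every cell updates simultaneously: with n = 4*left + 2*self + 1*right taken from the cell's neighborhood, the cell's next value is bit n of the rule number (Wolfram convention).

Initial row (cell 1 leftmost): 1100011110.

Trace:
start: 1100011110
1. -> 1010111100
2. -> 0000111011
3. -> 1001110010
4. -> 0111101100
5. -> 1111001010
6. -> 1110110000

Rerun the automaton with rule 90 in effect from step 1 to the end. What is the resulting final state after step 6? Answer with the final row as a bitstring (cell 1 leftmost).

0011100001

(re-executing steps 1..6 under rule 90; state before step 1: 1100011110)
1. -> 1110110010
2. -> 1010111100
3. -> 0000100111
4. -> 1001011101
5. -> 1110010101
6. -> 0011100001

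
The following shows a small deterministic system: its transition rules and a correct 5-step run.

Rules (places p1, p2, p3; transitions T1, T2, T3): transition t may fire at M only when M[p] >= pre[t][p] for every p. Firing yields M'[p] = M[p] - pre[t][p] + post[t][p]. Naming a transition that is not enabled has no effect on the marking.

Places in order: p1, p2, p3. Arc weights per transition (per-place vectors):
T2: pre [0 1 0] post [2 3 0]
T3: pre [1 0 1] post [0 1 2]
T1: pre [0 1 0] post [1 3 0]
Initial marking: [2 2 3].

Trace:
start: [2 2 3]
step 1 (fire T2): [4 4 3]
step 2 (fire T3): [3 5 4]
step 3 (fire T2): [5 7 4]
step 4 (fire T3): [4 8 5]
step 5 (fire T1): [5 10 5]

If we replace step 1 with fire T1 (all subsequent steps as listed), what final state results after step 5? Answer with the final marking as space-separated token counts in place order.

4 10 5

(re-executing from step 1 with the substitution; state before step 1: [2 2 3])
step 1 (fire T1): [3 4 3]
step 2 (fire T3): [2 5 4]
step 3 (fire T2): [4 7 4]
step 4 (fire T3): [3 8 5]
step 5 (fire T1): [4 10 5]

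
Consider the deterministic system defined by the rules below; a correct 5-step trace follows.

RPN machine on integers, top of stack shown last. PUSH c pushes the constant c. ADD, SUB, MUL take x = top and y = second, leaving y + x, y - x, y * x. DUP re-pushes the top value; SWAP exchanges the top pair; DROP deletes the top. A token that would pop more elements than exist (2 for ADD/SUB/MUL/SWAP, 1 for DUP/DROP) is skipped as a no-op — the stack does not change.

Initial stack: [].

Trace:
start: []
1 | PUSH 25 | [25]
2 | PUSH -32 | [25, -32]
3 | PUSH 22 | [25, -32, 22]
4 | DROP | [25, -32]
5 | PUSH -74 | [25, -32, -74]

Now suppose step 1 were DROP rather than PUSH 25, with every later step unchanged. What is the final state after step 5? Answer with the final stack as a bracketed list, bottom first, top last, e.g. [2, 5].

(re-executing from step 1 with the substitution; state before step 1: [])
1 | DROP | []
2 | PUSH -32 | [-32]
3 | PUSH 22 | [-32, 22]
4 | DROP | [-32]
5 | PUSH -74 | [-32, -74]

[-32, -74]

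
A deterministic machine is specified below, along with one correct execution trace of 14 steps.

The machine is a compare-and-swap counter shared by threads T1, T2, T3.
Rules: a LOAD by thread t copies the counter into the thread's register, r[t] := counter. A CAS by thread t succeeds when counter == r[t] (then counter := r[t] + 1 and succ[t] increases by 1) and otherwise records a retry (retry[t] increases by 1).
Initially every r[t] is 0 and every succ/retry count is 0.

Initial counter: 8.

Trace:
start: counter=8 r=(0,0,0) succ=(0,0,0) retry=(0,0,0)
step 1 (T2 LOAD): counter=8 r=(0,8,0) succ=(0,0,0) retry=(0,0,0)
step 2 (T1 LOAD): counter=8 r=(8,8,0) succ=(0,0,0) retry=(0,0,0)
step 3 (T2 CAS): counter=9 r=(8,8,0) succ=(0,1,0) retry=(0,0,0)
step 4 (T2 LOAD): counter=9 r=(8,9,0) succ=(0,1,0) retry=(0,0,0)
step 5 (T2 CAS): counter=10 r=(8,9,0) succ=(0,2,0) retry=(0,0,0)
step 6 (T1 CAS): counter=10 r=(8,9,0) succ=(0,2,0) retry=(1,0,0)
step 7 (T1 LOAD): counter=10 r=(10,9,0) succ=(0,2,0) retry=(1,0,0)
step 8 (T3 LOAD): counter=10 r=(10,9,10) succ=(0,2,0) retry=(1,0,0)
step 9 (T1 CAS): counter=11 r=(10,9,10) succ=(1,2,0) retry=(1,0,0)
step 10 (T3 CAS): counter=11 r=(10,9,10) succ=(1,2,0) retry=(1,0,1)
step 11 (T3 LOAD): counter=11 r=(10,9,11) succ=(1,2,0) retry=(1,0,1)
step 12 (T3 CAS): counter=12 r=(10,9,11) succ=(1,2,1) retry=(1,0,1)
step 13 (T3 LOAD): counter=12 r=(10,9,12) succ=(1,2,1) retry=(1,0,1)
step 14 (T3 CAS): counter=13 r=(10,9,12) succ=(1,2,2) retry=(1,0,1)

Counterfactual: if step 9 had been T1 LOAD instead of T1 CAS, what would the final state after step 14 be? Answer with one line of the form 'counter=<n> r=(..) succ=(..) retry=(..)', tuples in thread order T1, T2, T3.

(re-executing from step 9 with the substitution; state before step 9: counter=10 r=(10,9,10) succ=(0,2,0) retry=(1,0,0))
step 9 (T1 LOAD): counter=10 r=(10,9,10) succ=(0,2,0) retry=(1,0,0)
step 10 (T3 CAS): counter=11 r=(10,9,10) succ=(0,2,1) retry=(1,0,0)
step 11 (T3 LOAD): counter=11 r=(10,9,11) succ=(0,2,1) retry=(1,0,0)
step 12 (T3 CAS): counter=12 r=(10,9,11) succ=(0,2,2) retry=(1,0,0)
step 13 (T3 LOAD): counter=12 r=(10,9,12) succ=(0,2,2) retry=(1,0,0)
step 14 (T3 CAS): counter=13 r=(10,9,12) succ=(0,2,3) retry=(1,0,0)

counter=13 r=(10,9,12) succ=(0,2,3) retry=(1,0,0)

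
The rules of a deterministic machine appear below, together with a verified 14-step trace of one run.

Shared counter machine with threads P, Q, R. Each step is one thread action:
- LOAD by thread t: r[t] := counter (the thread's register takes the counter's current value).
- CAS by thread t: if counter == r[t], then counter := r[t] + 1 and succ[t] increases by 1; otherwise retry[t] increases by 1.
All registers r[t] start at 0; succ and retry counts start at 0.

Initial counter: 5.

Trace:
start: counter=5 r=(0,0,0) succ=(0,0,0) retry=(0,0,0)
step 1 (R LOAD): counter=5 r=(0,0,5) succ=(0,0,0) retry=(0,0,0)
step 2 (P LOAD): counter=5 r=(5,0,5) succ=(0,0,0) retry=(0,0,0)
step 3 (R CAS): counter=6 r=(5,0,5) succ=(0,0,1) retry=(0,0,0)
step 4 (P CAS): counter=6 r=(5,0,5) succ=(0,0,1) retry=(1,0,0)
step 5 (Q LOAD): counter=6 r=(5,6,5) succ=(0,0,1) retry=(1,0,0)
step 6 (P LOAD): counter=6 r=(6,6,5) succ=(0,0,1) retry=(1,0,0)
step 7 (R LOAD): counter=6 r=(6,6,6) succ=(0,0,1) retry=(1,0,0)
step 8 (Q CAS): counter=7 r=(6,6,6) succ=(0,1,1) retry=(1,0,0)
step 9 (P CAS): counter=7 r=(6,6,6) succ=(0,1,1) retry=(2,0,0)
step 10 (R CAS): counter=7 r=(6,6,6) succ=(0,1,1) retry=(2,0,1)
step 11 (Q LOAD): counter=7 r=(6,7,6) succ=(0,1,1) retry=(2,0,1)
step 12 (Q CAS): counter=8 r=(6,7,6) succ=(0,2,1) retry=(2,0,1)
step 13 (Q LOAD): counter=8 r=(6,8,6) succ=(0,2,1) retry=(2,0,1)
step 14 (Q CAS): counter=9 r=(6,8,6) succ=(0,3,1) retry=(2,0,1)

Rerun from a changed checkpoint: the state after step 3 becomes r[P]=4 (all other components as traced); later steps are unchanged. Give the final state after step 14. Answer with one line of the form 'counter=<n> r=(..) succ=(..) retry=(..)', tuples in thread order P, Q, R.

counter=9 r=(6,8,6) succ=(0,3,1) retry=(2,0,1)

state after step 3 := counter=6 r=(4,0,5) succ=(0,0,1) retry=(0,0,0)
step 4 (P CAS): counter=6 r=(4,0,5) succ=(0,0,1) retry=(1,0,0)
step 5 (Q LOAD): counter=6 r=(4,6,5) succ=(0,0,1) retry=(1,0,0)
step 6 (P LOAD): counter=6 r=(6,6,5) succ=(0,0,1) retry=(1,0,0)
step 7 (R LOAD): counter=6 r=(6,6,6) succ=(0,0,1) retry=(1,0,0)
step 8 (Q CAS): counter=7 r=(6,6,6) succ=(0,1,1) retry=(1,0,0)
step 9 (P CAS): counter=7 r=(6,6,6) succ=(0,1,1) retry=(2,0,0)
step 10 (R CAS): counter=7 r=(6,6,6) succ=(0,1,1) retry=(2,0,1)
step 11 (Q LOAD): counter=7 r=(6,7,6) succ=(0,1,1) retry=(2,0,1)
step 12 (Q CAS): counter=8 r=(6,7,6) succ=(0,2,1) retry=(2,0,1)
step 13 (Q LOAD): counter=8 r=(6,8,6) succ=(0,2,1) retry=(2,0,1)
step 14 (Q CAS): counter=9 r=(6,8,6) succ=(0,3,1) retry=(2,0,1)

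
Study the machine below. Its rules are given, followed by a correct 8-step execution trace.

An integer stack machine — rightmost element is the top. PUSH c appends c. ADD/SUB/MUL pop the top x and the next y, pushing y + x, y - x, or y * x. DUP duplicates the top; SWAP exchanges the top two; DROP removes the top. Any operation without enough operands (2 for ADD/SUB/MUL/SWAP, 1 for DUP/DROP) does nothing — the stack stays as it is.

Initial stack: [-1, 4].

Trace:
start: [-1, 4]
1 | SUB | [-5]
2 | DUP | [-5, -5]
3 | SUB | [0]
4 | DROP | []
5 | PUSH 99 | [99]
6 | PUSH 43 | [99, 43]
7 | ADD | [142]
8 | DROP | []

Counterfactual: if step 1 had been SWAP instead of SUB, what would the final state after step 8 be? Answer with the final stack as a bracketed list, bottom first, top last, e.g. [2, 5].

(re-executing from step 1 with the substitution; state before step 1: [-1, 4])
1 | SWAP | [4, -1]
2 | DUP | [4, -1, -1]
3 | SUB | [4, 0]
4 | DROP | [4]
5 | PUSH 99 | [4, 99]
6 | PUSH 43 | [4, 99, 43]
7 | ADD | [4, 142]
8 | DROP | [4]

[4]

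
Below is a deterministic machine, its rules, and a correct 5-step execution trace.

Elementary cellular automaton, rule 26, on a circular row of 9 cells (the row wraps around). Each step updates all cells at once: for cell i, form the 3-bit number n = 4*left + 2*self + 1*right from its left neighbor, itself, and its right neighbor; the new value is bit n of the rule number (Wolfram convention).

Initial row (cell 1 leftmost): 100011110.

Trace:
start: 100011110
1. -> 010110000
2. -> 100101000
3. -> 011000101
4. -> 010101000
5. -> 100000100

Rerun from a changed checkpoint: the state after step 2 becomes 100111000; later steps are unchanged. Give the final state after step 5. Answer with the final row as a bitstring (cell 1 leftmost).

state after step 2 := 100111000
3. -> 011100101
4. -> 010011000
5. -> 101110100

101110100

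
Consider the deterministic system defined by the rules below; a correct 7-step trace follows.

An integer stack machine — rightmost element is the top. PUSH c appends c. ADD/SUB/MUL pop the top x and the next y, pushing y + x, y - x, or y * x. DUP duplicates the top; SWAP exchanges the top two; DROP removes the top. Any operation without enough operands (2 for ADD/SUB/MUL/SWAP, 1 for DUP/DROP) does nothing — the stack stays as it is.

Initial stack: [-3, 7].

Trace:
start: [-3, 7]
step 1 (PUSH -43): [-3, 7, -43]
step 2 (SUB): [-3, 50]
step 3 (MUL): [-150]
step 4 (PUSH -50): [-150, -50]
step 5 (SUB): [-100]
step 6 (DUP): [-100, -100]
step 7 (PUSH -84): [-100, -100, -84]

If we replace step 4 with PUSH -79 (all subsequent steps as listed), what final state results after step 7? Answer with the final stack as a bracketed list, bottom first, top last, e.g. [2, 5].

(re-executing from step 4 with the substitution; state before step 4: [-150])
step 4 (PUSH -79): [-150, -79]
step 5 (SUB): [-71]
step 6 (DUP): [-71, -71]
step 7 (PUSH -84): [-71, -71, -84]

[-71, -71, -84]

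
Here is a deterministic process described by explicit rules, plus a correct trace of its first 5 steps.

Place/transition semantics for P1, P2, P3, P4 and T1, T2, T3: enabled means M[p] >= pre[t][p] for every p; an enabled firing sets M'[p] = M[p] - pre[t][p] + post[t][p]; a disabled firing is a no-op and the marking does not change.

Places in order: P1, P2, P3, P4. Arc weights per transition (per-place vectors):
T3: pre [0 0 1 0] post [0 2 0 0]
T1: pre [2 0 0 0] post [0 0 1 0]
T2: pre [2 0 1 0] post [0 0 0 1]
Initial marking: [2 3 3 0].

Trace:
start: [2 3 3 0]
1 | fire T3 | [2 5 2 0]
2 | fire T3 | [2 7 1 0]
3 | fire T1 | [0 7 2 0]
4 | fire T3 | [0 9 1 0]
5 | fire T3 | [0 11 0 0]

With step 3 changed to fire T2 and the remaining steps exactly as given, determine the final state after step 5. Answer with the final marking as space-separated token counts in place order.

0 7 0 1

(re-executing from step 3 with the substitution; state before step 3: [2 7 1 0])
3 | fire T2 | [0 7 0 1]
4 | fire T3 | [0 7 0 1]
5 | fire T3 | [0 7 0 1]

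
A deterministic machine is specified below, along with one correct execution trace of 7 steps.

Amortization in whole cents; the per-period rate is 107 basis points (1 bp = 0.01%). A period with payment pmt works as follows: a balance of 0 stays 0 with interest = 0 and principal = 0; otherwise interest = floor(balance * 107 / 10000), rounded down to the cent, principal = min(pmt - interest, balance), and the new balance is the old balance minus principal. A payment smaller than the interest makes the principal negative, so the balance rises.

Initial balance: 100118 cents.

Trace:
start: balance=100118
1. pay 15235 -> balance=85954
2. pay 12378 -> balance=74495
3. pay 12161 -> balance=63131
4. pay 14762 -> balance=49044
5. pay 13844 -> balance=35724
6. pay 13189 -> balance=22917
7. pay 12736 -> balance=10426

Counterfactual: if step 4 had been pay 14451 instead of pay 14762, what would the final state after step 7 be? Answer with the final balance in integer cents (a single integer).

10747

(re-executing from step 4 with the substitution; state before step 4: balance=63131)
4. pay 14451 -> balance=49355
5. pay 13844 -> balance=36039
6. pay 13189 -> balance=23235
7. pay 12736 -> balance=10747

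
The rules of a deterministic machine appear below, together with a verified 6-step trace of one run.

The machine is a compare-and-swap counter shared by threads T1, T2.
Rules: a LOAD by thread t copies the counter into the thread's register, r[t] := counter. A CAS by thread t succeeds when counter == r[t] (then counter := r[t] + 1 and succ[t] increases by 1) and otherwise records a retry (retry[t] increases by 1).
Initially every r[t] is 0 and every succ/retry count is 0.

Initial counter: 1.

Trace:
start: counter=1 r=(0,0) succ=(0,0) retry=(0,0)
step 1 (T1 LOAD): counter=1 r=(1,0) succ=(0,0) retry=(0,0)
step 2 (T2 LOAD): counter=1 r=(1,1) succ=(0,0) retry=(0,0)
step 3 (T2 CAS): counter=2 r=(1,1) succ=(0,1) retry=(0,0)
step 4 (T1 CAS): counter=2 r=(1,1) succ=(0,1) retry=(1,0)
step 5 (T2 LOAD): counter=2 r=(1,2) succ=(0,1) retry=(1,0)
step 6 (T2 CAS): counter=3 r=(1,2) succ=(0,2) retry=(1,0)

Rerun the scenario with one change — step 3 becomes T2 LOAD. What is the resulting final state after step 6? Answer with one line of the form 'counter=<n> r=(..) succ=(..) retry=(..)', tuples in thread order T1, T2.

(re-executing from step 3 with the substitution; state before step 3: counter=1 r=(1,1) succ=(0,0) retry=(0,0))
step 3 (T2 LOAD): counter=1 r=(1,1) succ=(0,0) retry=(0,0)
step 4 (T1 CAS): counter=2 r=(1,1) succ=(1,0) retry=(0,0)
step 5 (T2 LOAD): counter=2 r=(1,2) succ=(1,0) retry=(0,0)
step 6 (T2 CAS): counter=3 r=(1,2) succ=(1,1) retry=(0,0)

counter=3 r=(1,2) succ=(1,1) retry=(0,0)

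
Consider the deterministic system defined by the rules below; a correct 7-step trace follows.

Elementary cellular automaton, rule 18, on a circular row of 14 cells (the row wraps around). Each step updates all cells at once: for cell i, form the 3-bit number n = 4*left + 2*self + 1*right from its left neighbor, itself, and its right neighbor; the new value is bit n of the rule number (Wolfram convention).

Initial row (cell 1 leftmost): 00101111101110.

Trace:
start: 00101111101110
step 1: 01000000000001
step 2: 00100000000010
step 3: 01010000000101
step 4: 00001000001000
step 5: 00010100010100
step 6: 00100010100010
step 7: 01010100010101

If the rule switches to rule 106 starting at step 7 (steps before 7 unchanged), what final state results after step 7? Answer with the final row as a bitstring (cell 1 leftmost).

01000101000100

(re-executing step 7 under rule 106; state before step 7: 00100010100010)
step 7: 01000101000100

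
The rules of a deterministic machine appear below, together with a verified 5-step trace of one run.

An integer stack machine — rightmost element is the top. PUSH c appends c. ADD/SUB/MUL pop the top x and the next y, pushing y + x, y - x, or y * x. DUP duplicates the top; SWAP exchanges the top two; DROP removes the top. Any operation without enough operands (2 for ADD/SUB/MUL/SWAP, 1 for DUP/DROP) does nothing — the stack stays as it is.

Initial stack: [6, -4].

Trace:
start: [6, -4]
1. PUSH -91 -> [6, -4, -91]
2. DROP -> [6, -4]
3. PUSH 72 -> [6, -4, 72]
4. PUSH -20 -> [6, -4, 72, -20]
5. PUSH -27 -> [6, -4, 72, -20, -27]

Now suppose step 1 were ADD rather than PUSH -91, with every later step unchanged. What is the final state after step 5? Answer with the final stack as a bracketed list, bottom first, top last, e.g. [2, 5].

(re-executing from step 1 with the substitution; state before step 1: [6, -4])
1. ADD -> [2]
2. DROP -> []
3. PUSH 72 -> [72]
4. PUSH -20 -> [72, -20]
5. PUSH -27 -> [72, -20, -27]

[72, -20, -27]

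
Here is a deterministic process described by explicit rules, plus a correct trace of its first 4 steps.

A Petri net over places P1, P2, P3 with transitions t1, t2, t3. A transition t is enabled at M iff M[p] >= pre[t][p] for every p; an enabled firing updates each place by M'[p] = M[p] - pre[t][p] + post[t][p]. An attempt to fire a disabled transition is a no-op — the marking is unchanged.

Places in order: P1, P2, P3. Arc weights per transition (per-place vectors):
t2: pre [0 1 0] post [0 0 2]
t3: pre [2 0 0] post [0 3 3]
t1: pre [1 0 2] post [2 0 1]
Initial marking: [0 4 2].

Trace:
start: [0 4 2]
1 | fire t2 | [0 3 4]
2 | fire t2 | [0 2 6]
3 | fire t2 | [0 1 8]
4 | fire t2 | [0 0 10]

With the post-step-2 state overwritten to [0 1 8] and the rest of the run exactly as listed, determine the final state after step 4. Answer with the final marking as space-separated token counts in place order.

state after step 2 := [0 1 8]
3 | fire t2 | [0 0 10]
4 | fire t2 | [0 0 10]

0 0 10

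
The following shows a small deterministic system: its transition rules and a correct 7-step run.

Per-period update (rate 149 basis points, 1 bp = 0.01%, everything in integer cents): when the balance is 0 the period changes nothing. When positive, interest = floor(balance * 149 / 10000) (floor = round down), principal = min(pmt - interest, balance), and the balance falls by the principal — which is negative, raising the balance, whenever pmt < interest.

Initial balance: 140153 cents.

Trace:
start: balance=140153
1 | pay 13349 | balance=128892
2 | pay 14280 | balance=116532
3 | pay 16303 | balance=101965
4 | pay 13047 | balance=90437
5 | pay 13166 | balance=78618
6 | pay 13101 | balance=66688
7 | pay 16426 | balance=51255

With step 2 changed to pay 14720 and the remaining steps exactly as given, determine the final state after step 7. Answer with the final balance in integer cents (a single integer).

50780

(re-executing from step 2 with the substitution; state before step 2: balance=128892)
2 | pay 14720 | balance=116092
3 | pay 16303 | balance=101518
4 | pay 13047 | balance=89983
5 | pay 13166 | balance=78157
6 | pay 13101 | balance=66220
7 | pay 16426 | balance=50780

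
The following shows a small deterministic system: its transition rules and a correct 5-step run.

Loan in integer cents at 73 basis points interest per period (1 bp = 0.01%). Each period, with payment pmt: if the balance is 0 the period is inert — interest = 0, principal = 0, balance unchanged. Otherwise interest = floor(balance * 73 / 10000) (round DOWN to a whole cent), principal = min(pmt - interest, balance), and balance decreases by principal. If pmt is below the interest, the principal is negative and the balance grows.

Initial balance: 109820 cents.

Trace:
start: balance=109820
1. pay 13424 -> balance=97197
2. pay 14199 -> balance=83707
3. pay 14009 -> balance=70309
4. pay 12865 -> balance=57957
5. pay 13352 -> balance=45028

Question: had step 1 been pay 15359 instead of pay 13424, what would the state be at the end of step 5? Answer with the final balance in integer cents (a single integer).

43034

(re-executing from step 1 with the substitution; state before step 1: balance=109820)
1. pay 15359 -> balance=95262
2. pay 14199 -> balance=81758
3. pay 14009 -> balance=68345
4. pay 12865 -> balance=55978
5. pay 13352 -> balance=43034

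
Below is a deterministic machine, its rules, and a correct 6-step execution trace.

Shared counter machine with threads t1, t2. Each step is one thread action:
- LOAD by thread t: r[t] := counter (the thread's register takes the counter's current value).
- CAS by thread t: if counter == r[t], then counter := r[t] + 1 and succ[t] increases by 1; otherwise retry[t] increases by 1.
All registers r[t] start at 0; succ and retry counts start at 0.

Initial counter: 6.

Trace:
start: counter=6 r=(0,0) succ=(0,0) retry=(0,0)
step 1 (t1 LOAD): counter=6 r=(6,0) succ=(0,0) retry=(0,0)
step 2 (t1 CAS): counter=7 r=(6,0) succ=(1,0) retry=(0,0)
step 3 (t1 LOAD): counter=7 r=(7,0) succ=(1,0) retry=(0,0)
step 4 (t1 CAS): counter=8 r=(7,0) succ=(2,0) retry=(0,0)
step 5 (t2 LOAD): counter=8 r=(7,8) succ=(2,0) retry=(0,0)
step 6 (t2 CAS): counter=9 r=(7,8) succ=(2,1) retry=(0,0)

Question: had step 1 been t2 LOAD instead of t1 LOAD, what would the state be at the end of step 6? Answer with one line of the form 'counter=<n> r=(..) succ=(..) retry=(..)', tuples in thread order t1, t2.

(re-executing from step 1 with the substitution; state before step 1: counter=6 r=(0,0) succ=(0,0) retry=(0,0))
step 1 (t2 LOAD): counter=6 r=(0,6) succ=(0,0) retry=(0,0)
step 2 (t1 CAS): counter=6 r=(0,6) succ=(0,0) retry=(1,0)
step 3 (t1 LOAD): counter=6 r=(6,6) succ=(0,0) retry=(1,0)
step 4 (t1 CAS): counter=7 r=(6,6) succ=(1,0) retry=(1,0)
step 5 (t2 LOAD): counter=7 r=(6,7) succ=(1,0) retry=(1,0)
step 6 (t2 CAS): counter=8 r=(6,7) succ=(1,1) retry=(1,0)

counter=8 r=(6,7) succ=(1,1) retry=(1,0)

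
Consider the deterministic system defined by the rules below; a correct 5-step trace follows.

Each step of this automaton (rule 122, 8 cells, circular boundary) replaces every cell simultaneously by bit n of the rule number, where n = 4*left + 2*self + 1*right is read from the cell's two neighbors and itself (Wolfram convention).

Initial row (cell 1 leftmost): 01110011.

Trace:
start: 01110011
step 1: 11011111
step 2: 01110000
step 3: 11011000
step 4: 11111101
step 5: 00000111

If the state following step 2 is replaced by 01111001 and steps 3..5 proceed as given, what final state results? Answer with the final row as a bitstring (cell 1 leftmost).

00001110

state after step 2 := 01111001
step 3: 11001110
step 4: 11111011
step 5: 00001110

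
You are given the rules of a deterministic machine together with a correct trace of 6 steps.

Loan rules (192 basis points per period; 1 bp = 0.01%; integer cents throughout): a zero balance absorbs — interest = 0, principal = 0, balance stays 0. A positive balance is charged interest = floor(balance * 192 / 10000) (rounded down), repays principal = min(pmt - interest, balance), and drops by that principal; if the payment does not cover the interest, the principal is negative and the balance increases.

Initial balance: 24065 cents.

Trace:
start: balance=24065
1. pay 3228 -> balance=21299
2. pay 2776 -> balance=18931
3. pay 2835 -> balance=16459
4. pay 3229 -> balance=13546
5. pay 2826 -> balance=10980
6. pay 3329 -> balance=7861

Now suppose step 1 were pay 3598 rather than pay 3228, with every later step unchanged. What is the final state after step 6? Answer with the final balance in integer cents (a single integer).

(re-executing from step 1 with the substitution; state before step 1: balance=24065)
1. pay 3598 -> balance=20929
2. pay 2776 -> balance=18554
3. pay 2835 -> balance=16075
4. pay 3229 -> balance=13154
5. pay 2826 -> balance=10580
6. pay 3329 -> balance=7454

7454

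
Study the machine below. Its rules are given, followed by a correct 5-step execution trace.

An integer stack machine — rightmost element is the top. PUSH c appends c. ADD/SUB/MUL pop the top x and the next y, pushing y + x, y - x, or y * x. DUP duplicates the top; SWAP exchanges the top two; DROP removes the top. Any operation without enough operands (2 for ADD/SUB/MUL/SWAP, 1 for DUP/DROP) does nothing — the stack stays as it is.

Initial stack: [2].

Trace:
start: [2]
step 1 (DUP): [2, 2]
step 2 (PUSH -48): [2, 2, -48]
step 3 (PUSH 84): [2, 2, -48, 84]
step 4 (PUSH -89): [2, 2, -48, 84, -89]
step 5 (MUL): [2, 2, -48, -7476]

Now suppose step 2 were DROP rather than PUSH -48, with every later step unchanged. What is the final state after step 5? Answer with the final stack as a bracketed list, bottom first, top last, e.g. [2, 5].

(re-executing from step 2 with the substitution; state before step 2: [2, 2])
step 2 (DROP): [2]
step 3 (PUSH 84): [2, 84]
step 4 (PUSH -89): [2, 84, -89]
step 5 (MUL): [2, -7476]

[2, -7476]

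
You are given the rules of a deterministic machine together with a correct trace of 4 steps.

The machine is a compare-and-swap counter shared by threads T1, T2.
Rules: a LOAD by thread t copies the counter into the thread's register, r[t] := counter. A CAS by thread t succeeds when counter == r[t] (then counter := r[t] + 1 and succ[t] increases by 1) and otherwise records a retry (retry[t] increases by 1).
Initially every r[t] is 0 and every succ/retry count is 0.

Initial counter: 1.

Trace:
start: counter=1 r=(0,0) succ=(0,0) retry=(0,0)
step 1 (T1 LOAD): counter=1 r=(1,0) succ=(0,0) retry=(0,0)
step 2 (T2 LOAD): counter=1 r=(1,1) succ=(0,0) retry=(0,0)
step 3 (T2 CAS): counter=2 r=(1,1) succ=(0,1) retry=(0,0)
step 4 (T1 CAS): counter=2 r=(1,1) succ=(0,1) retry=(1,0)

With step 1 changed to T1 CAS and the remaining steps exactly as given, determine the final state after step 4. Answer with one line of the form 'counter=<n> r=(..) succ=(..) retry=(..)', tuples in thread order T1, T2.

(re-executing from step 1 with the substitution; state before step 1: counter=1 r=(0,0) succ=(0,0) retry=(0,0))
step 1 (T1 CAS): counter=1 r=(0,0) succ=(0,0) retry=(1,0)
step 2 (T2 LOAD): counter=1 r=(0,1) succ=(0,0) retry=(1,0)
step 3 (T2 CAS): counter=2 r=(0,1) succ=(0,1) retry=(1,0)
step 4 (T1 CAS): counter=2 r=(0,1) succ=(0,1) retry=(2,0)

counter=2 r=(0,1) succ=(0,1) retry=(2,0)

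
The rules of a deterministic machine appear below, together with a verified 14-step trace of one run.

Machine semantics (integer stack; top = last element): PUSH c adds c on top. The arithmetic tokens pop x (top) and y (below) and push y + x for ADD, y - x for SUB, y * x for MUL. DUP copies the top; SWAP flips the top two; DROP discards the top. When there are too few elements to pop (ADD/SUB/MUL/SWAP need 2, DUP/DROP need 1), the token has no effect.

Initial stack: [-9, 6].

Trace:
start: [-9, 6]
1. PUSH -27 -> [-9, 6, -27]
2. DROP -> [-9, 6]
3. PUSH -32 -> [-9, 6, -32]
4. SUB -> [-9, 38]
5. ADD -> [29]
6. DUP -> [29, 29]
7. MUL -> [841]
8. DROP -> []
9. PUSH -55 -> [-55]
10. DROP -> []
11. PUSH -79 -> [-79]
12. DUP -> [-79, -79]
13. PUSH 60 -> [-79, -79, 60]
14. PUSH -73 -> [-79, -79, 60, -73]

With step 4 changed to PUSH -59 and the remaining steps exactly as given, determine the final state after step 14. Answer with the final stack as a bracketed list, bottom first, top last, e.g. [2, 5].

(re-executing from step 4 with the substitution; state before step 4: [-9, 6, -32])
4. PUSH -59 -> [-9, 6, -32, -59]
5. ADD -> [-9, 6, -91]
6. DUP -> [-9, 6, -91, -91]
7. MUL -> [-9, 6, 8281]
8. DROP -> [-9, 6]
9. PUSH -55 -> [-9, 6, -55]
10. DROP -> [-9, 6]
11. PUSH -79 -> [-9, 6, -79]
12. DUP -> [-9, 6, -79, -79]
13. PUSH 60 -> [-9, 6, -79, -79, 60]
14. PUSH -73 -> [-9, 6, -79, -79, 60, -73]

[-9, 6, -79, -79, 60, -73]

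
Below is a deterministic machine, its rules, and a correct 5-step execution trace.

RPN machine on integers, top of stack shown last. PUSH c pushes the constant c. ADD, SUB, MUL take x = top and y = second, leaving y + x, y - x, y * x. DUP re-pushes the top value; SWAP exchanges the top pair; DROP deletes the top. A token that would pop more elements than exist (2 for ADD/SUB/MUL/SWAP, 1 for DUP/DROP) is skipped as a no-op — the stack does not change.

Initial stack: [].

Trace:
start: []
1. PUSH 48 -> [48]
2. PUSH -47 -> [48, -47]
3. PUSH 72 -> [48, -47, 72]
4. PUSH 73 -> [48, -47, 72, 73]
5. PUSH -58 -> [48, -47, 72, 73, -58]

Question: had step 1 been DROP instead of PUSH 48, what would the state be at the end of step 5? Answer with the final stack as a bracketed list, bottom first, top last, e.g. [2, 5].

[-47, 72, 73, -58]

(re-executing from step 1 with the substitution; state before step 1: [])
1. DROP -> []
2. PUSH -47 -> [-47]
3. PUSH 72 -> [-47, 72]
4. PUSH 73 -> [-47, 72, 73]
5. PUSH -58 -> [-47, 72, 73, -58]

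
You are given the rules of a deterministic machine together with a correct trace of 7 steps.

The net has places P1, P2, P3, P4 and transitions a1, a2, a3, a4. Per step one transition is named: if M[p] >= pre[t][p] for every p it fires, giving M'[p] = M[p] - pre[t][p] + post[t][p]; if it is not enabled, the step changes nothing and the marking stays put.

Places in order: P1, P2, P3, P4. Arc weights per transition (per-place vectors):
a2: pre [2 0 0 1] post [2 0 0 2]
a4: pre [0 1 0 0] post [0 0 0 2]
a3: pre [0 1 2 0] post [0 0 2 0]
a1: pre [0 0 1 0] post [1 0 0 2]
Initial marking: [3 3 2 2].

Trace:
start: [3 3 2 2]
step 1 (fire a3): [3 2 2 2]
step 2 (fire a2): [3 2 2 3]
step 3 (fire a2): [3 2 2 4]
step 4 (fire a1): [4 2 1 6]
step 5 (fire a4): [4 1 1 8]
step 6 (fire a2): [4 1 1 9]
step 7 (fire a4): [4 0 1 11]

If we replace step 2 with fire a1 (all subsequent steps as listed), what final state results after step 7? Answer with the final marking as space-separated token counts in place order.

5 0 0 12

(re-executing from step 2 with the substitution; state before step 2: [3 2 2 2])
step 2 (fire a1): [4 2 1 4]
step 3 (fire a2): [4 2 1 5]
step 4 (fire a1): [5 2 0 7]
step 5 (fire a4): [5 1 0 9]
step 6 (fire a2): [5 1 0 10]
step 7 (fire a4): [5 0 0 12]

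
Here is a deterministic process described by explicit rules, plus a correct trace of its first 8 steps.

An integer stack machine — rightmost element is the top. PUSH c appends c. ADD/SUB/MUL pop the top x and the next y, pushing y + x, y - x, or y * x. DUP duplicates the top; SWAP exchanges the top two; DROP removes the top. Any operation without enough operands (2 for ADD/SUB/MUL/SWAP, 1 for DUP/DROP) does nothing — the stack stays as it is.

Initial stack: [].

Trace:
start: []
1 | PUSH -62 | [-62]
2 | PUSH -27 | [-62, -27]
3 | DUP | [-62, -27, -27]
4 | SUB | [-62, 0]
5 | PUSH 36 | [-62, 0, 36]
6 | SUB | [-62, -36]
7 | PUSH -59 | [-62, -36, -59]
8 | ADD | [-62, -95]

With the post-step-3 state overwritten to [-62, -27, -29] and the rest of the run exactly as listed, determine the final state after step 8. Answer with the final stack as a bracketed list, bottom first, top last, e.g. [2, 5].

state after step 3 := [-62, -27, -29]
4 | SUB | [-62, 2]
5 | PUSH 36 | [-62, 2, 36]
6 | SUB | [-62, -34]
7 | PUSH -59 | [-62, -34, -59]
8 | ADD | [-62, -93]

[-62, -93]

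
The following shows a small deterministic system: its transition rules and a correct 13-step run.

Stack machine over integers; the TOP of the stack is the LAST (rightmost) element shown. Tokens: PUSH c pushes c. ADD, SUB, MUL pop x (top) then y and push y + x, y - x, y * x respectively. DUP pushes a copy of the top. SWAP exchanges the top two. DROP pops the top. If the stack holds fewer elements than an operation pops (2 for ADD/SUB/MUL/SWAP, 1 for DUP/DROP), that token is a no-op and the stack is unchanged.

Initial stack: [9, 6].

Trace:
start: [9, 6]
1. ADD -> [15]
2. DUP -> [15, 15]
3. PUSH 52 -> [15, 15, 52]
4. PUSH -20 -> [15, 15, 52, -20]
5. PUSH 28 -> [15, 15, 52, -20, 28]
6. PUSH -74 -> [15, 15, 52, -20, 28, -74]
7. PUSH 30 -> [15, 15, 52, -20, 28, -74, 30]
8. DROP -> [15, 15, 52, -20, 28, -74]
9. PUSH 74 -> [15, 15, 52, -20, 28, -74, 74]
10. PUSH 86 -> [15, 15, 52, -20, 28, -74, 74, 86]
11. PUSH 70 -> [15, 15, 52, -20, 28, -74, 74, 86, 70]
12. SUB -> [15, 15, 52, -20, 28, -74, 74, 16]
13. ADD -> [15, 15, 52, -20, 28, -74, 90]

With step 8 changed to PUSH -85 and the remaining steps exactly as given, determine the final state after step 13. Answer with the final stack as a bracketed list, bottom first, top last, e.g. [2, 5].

[15, 15, 52, -20, 28, -74, 30, -85, 90]

(re-executing from step 8 with the substitution; state before step 8: [15, 15, 52, -20, 28, -74, 30])
8. PUSH -85 -> [15, 15, 52, -20, 28, -74, 30, -85]
9. PUSH 74 -> [15, 15, 52, -20, 28, -74, 30, -85, 74]
10. PUSH 86 -> [15, 15, 52, -20, 28, -74, 30, -85, 74, 86]
11. PUSH 70 -> [15, 15, 52, -20, 28, -74, 30, -85, 74, 86, 70]
12. SUB -> [15, 15, 52, -20, 28, -74, 30, -85, 74, 16]
13. ADD -> [15, 15, 52, -20, 28, -74, 30, -85, 90]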